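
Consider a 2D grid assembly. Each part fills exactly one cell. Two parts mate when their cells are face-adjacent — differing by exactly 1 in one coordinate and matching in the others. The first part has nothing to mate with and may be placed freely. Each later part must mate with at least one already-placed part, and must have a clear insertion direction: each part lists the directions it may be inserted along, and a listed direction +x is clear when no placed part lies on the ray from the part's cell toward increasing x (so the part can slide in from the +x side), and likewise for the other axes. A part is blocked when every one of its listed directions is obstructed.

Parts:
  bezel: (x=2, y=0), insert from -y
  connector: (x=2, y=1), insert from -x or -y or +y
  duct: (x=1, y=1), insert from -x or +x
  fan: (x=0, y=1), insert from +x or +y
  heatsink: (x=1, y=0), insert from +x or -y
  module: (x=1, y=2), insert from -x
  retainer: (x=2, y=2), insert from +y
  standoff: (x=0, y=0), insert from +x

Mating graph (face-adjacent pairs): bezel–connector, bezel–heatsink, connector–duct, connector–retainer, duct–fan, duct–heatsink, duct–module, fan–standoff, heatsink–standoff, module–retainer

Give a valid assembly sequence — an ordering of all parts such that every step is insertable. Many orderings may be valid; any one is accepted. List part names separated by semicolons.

module; retainer; duct; fan; standoff; heatsink; connector; bezel

1. module@(1, 2) [-x clear] — {module}
2. retainer@(2, 2) [+y clear] — {module, retainer}
3. duct@(1, 1) [-x clear] — {duct, module, retainer}
4. fan@(0, 1) [+y clear] — {duct, fan, module, retainer}
5. standoff@(0, 0) [+x clear] — {duct, fan, module, retainer, standoff}
6. heatsink@(1, 0) [+x clear] — {duct, fan, heatsink, module, retainer, standoff}
7. connector@(2, 1) [-y clear] — {connector, duct, fan, heatsink, module, retainer, standoff}
8. bezel@(2, 0) [-y clear] — {bezel, connector, duct, fan, heatsink, module, retainer, standoff}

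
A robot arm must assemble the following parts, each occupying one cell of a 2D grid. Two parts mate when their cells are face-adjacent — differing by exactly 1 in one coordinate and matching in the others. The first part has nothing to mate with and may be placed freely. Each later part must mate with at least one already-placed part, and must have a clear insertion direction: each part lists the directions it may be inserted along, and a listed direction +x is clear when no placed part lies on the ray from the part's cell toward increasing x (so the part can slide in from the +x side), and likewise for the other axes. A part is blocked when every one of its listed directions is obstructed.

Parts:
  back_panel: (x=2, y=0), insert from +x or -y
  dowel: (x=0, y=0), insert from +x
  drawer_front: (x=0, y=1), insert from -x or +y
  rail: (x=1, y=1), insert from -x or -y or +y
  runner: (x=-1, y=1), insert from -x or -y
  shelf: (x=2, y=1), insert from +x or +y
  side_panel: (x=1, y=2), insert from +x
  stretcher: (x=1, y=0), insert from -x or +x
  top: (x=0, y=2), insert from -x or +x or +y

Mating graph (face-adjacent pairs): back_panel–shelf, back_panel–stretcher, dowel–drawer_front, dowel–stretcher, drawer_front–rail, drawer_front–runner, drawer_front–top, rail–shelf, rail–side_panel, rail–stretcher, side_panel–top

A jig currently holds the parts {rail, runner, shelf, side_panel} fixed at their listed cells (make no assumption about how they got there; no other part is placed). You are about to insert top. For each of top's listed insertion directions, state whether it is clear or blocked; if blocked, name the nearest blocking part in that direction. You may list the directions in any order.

+x: blocked by side_panel; +y: clear; -x: clear

-x: ray from top(0, 2) has no placed part ⇒ clear
+x: nearest on ray is side_panel@(1, 2) ⇒ blocked
+y: ray from top(0, 2) has no placed part ⇒ clear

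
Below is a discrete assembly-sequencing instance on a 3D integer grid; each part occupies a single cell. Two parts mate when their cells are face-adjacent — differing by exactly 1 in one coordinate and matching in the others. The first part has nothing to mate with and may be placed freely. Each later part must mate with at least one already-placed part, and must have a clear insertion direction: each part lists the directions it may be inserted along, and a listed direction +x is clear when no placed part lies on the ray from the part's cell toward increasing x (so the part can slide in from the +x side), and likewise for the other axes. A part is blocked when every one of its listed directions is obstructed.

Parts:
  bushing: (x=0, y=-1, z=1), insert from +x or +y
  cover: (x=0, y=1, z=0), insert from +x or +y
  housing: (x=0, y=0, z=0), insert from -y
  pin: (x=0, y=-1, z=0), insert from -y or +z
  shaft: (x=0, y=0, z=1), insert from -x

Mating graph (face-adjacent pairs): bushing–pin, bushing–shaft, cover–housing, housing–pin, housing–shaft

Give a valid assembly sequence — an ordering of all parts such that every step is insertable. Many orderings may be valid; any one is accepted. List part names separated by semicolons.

1. cover@(0, 1, 0) [+x clear] — {cover}
2. housing@(0, 0, 0) [-y clear] — {cover, housing}
3. shaft@(0, 0, 1) [-x clear] — {cover, housing, shaft}
4. bushing@(0, -1, 1) [+x clear] — {bushing, cover, housing, shaft}
5. pin@(0, -1, 0) [-y clear] — {bushing, cover, housing, pin, shaft}

cover; housing; shaft; bushing; pin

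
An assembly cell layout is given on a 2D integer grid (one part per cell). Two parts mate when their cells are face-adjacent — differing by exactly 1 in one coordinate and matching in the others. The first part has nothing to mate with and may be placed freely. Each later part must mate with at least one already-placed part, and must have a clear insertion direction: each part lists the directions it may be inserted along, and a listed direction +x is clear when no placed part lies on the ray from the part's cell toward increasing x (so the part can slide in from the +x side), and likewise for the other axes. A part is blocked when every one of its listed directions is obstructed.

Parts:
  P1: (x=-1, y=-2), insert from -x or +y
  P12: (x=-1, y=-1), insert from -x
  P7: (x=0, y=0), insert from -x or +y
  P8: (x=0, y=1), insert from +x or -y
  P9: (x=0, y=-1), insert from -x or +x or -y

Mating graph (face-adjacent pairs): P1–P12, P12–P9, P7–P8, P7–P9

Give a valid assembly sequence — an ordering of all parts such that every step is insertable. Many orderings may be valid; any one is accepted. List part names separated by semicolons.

1. P8@(0, 1) [+x clear] — {P8}
2. P7@(0, 0) [-x clear] — {P7, P8}
3. P9@(0, -1) [-x clear] — {P7, P8, P9}
4. P12@(-1, -1) [-x clear] — {P12, P7, P8, P9}
5. P1@(-1, -2) [-x clear] — {P1, P12, P7, P8, P9}

P8; P7; P9; P12; P1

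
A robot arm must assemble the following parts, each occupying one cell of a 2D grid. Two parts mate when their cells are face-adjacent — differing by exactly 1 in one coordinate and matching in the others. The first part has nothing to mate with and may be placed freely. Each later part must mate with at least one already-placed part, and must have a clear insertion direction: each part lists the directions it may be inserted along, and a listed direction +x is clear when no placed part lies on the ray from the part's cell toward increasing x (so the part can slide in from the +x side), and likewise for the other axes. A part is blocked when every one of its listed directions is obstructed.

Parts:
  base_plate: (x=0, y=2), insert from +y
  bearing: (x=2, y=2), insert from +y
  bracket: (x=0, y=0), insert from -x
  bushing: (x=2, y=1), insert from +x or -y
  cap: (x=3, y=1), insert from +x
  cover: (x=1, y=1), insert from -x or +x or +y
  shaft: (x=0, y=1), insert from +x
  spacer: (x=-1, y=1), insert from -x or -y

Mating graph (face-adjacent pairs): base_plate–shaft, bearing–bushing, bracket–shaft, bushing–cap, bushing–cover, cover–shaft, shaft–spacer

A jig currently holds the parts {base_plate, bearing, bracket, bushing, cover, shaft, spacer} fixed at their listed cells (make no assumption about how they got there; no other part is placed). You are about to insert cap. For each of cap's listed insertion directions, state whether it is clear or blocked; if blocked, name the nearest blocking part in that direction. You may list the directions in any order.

+x: clear

+x: ray from cap(3, 1) has no placed part ⇒ clear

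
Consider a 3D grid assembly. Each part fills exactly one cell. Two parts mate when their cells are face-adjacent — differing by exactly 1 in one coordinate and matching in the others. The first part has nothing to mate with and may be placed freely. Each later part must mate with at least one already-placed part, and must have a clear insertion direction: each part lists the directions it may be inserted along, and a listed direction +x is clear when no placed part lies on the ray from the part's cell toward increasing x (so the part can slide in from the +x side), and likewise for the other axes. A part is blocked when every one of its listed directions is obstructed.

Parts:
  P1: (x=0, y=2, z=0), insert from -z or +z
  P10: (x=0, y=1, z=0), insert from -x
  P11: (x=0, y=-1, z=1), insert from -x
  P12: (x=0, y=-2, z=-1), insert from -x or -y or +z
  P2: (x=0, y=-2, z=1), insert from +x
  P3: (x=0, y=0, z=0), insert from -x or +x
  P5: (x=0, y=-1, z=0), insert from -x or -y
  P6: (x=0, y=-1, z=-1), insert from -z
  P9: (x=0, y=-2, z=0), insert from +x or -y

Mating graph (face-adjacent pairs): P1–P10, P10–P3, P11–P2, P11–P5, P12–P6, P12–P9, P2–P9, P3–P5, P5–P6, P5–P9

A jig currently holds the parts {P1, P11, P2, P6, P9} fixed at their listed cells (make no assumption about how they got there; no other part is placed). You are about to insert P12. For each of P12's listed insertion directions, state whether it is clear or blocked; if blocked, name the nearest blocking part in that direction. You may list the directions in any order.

-x: ray from P12(0, -2, -1) has no placed part ⇒ clear
-y: ray from P12(0, -2, -1) has no placed part ⇒ clear
+z: nearest on ray is P9@(0, -2, 0) ⇒ blocked

+z: blocked by P9; -x: clear; -y: clear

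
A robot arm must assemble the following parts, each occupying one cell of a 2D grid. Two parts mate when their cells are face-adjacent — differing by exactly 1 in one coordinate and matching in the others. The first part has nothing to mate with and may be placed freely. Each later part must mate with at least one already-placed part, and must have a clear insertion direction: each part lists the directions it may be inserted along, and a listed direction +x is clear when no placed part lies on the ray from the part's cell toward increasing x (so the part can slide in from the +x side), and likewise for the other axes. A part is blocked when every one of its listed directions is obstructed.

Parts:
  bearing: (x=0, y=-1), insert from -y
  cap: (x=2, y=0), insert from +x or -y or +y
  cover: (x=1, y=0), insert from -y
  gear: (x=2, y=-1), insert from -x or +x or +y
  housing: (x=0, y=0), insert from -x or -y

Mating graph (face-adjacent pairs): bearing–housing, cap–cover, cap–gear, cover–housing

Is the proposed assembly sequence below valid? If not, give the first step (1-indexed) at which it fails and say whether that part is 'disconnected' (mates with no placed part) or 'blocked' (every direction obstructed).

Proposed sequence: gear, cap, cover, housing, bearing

1. gear@(2, -1) [-x clear] — {gear}
2. cap@(2, 0) [+x clear] — {cap, gear}
3. cover@(1, 0) [-y clear] — {cap, cover, gear}
4. housing@(0, 0) [-x clear] — {cap, cover, gear, housing}
5. bearing@(0, -1) [-y clear] — {bearing, cap, cover, gear, housing}

Valid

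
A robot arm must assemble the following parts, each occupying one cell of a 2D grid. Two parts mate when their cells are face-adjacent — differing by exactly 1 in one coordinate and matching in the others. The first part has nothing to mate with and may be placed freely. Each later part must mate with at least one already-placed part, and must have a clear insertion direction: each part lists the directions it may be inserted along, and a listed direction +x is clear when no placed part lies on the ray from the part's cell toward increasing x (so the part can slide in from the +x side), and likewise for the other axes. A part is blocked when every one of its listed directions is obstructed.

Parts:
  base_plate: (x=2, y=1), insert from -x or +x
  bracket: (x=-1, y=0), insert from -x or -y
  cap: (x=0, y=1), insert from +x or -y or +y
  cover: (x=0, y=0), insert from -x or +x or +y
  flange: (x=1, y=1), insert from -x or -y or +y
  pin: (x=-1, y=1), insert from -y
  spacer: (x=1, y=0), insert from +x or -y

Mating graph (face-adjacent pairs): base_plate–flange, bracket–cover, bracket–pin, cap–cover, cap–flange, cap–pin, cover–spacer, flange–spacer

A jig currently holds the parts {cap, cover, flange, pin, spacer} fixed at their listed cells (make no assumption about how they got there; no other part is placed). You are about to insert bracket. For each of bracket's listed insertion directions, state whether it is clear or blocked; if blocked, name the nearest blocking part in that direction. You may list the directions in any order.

-x: clear; -y: clear

-x: ray from bracket(-1, 0) has no placed part ⇒ clear
-y: ray from bracket(-1, 0) has no placed part ⇒ clear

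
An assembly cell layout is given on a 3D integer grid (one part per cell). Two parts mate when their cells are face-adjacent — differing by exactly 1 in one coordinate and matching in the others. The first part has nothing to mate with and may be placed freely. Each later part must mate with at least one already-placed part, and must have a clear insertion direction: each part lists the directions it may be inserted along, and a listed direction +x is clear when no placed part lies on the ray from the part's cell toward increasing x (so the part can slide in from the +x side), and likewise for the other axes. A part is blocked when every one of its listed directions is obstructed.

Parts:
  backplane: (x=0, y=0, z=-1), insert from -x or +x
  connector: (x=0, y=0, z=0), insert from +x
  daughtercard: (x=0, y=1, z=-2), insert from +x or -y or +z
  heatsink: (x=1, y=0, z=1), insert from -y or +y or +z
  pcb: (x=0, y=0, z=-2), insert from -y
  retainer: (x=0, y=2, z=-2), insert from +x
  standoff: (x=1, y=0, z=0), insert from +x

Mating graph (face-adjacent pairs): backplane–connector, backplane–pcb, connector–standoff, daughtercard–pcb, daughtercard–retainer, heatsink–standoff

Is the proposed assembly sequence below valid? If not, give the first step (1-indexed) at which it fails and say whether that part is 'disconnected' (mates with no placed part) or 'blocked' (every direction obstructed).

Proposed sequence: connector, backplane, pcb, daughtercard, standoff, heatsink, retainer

Valid

1. connector@(0, 0, 0) [+x clear] — {connector}
2. backplane@(0, 0, -1) [-x clear] — {backplane, connector}
3. pcb@(0, 0, -2) [-y clear] — {backplane, connector, pcb}
4. daughtercard@(0, 1, -2) [+x clear] — {backplane, connector, daughtercard, pcb}
5. standoff@(1, 0, 0) [+x clear] — {backplane, connector, daughtercard, pcb, standoff}
6. heatsink@(1, 0, 1) [-y clear] — {backplane, connector, daughtercard, heatsink, pcb, standoff}
7. retainer@(0, 2, -2) [+x clear] — {backplane, connector, daughtercard, heatsink, pcb, retainer, standoff}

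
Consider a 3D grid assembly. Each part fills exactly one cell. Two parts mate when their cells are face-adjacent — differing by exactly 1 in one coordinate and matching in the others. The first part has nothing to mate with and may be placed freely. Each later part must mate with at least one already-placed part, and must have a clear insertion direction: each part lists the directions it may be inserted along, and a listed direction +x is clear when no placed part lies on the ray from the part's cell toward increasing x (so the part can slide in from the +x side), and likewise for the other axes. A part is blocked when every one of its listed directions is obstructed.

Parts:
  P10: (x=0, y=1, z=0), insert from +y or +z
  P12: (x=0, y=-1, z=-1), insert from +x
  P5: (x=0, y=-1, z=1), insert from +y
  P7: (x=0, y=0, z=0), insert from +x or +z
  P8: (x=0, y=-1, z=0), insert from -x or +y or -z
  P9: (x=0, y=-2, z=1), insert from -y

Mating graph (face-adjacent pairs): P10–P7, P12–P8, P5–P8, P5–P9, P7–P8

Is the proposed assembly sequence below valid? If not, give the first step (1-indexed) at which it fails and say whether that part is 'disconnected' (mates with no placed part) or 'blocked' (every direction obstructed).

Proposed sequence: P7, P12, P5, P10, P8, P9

1. P7@(0, 0, 0) [+x clear] — {P7}
2. P12@(0, -1, -1) — no placed neighbour ⇒ disconnected

Invalid at step 2 (disconnected)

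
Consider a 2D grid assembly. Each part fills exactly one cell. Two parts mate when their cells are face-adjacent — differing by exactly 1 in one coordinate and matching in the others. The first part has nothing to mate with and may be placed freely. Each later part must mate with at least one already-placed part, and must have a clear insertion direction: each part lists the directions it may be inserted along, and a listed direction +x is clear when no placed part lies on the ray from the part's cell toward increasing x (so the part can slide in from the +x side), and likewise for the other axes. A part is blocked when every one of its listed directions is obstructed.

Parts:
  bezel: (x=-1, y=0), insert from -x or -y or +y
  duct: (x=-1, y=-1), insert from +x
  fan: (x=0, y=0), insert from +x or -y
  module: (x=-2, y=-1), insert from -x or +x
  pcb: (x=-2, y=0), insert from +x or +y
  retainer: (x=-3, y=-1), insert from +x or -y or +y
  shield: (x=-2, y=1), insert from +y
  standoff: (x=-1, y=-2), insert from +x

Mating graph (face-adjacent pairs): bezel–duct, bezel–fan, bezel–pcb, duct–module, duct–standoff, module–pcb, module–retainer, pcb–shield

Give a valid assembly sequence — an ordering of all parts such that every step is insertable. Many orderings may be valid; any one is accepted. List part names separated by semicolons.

1. standoff@(-1, -2) [+x clear] — {standoff}
2. duct@(-1, -1) [+x clear] — {duct, standoff}
3. bezel@(-1, 0) [-x clear] — {bezel, duct, standoff}
4. fan@(0, 0) [+x clear] — {bezel, duct, fan, standoff}
5. module@(-2, -1) [-x clear] — {bezel, duct, fan, module, standoff}
6. pcb@(-2, 0) [+y clear] — {bezel, duct, fan, module, pcb, standoff}
7. shield@(-2, 1) [+y clear] — {bezel, duct, fan, module, pcb, shield, standoff}
8. retainer@(-3, -1) [-y clear] — {bezel, duct, fan, module, pcb, retainer, shield, standoff}

standoff; duct; bezel; fan; module; pcb; shield; retainer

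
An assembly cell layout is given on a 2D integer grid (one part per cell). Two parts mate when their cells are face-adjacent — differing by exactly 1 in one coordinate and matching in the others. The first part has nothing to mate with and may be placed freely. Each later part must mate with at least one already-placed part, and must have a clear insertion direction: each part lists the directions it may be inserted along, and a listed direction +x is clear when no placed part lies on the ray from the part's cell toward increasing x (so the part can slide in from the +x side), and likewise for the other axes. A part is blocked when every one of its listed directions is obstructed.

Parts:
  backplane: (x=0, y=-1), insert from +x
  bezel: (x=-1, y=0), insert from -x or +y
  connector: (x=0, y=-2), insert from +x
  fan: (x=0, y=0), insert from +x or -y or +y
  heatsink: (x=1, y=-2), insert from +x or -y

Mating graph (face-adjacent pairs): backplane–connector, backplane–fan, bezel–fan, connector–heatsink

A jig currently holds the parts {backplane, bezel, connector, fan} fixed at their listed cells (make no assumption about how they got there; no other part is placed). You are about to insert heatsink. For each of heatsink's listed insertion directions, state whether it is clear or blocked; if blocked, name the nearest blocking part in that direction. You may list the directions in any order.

+x: clear; -y: clear

+x: ray from heatsink(1, -2) has no placed part ⇒ clear
-y: ray from heatsink(1, -2) has no placed part ⇒ clear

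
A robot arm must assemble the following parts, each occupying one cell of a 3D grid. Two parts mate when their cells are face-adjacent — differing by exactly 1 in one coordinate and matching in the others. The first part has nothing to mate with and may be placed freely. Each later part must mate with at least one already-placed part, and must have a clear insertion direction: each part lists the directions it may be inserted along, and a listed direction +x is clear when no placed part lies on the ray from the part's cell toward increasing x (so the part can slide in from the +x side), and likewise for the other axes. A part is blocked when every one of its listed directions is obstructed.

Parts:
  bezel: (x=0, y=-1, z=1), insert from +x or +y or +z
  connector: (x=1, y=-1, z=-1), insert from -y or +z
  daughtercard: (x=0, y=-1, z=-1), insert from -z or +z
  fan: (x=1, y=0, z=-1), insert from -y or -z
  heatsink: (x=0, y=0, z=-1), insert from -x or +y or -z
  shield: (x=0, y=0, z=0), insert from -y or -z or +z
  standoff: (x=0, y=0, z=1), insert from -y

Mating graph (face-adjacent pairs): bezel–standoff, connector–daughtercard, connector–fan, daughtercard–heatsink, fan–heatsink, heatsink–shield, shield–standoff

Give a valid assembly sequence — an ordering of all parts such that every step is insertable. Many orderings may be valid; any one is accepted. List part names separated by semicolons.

1. heatsink@(0, 0, -1) [-x clear] — {heatsink}
2. shield@(0, 0, 0) [-y clear] — {heatsink, shield}
3. standoff@(0, 0, 1) [-y clear] — {heatsink, shield, standoff}
4. bezel@(0, -1, 1) [+x clear] — {bezel, heatsink, shield, standoff}
5. fan@(1, 0, -1) [-y clear] — {bezel, fan, heatsink, shield, standoff}
6. connector@(1, -1, -1) [-y clear] — {bezel, connector, fan, heatsink, shield, standoff}
7. daughtercard@(0, -1, -1) [-z clear] — {bezel, connector, daughtercard, fan, heatsink, shield, standoff}

heatsink; shield; standoff; bezel; fan; connector; daughtercard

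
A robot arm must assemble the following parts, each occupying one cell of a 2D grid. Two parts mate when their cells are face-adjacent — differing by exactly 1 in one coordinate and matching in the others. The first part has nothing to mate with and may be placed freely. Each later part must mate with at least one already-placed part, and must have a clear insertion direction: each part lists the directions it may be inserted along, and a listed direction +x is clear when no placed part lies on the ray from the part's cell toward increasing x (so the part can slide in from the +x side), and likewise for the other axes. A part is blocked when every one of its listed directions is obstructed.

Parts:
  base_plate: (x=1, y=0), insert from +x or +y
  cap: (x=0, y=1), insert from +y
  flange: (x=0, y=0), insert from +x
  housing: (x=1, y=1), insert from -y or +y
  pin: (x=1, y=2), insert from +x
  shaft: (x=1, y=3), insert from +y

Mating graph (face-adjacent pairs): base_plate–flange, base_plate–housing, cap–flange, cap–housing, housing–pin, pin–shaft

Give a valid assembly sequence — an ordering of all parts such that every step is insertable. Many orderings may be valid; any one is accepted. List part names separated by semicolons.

flange; cap; housing; pin; base_plate; shaft

1. flange@(0, 0) [+x clear] — {flange}
2. cap@(0, 1) [+y clear] — {cap, flange}
3. housing@(1, 1) [-y clear] — {cap, flange, housing}
4. pin@(1, 2) [+x clear] — {cap, flange, housing, pin}
5. base_plate@(1, 0) [+x clear] — {base_plate, cap, flange, housing, pin}
6. shaft@(1, 3) [+y clear] — {base_plate, cap, flange, housing, pin, shaft}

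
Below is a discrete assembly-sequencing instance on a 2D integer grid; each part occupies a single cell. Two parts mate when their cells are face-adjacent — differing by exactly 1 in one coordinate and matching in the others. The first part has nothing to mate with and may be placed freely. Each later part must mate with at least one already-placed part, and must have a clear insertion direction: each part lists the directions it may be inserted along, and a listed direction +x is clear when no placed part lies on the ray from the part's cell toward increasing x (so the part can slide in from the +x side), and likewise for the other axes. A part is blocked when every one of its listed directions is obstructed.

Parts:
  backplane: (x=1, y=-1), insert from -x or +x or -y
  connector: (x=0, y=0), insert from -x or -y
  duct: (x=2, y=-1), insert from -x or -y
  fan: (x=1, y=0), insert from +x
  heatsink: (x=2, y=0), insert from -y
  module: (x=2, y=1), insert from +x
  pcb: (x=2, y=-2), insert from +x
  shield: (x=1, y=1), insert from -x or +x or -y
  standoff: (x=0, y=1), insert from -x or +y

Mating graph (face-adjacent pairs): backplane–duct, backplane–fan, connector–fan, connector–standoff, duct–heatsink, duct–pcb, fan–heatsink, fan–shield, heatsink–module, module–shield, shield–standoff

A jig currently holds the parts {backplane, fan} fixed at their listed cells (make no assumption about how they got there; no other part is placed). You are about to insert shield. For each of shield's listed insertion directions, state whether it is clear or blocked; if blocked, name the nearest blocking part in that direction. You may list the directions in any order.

+x: clear; -x: clear; -y: blocked by fan

-x: ray from shield(1, 1) has no placed part ⇒ clear
+x: ray from shield(1, 1) has no placed part ⇒ clear
-y: nearest on ray is fan@(1, 0) ⇒ blocked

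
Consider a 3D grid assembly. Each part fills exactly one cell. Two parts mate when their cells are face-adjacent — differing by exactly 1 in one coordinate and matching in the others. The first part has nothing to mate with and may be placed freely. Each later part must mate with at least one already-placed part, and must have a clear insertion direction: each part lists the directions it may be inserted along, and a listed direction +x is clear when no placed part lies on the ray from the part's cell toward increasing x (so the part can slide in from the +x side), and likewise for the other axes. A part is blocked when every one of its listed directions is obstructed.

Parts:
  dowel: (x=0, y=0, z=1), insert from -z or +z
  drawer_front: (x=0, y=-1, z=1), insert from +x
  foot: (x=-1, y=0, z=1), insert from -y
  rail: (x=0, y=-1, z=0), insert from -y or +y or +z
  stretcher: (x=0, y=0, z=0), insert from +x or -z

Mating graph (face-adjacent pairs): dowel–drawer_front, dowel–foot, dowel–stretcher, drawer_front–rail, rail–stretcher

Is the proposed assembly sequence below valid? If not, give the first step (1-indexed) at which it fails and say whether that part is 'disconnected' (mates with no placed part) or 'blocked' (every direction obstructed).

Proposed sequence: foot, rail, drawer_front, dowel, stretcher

Invalid at step 2 (disconnected)

1. foot@(-1, 0, 1) [-y clear] — {foot}
2. rail@(0, -1, 0) — no placed neighbour ⇒ disconnected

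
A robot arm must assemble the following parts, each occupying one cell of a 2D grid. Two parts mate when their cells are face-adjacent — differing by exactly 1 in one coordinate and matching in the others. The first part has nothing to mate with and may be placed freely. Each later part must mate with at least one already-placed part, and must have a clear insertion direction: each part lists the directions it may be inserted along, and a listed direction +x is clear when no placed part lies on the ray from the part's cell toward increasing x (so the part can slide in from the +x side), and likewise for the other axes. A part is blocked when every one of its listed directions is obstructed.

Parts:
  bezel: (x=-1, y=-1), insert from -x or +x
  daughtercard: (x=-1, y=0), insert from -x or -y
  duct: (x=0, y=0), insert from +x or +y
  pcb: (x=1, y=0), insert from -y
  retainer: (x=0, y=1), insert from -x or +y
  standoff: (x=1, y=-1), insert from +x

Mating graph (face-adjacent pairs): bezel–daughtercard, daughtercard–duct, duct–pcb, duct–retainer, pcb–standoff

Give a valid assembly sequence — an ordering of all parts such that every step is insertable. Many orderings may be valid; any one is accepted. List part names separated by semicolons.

daughtercard; bezel; duct; pcb; standoff; retainer

1. daughtercard@(-1, 0) [-x clear] — {daughtercard}
2. bezel@(-1, -1) [-x clear] — {bezel, daughtercard}
3. duct@(0, 0) [+x clear] — {bezel, daughtercard, duct}
4. pcb@(1, 0) [-y clear] — {bezel, daughtercard, duct, pcb}
5. standoff@(1, -1) [+x clear] — {bezel, daughtercard, duct, pcb, standoff}
6. retainer@(0, 1) [-x clear] — {bezel, daughtercard, duct, pcb, retainer, standoff}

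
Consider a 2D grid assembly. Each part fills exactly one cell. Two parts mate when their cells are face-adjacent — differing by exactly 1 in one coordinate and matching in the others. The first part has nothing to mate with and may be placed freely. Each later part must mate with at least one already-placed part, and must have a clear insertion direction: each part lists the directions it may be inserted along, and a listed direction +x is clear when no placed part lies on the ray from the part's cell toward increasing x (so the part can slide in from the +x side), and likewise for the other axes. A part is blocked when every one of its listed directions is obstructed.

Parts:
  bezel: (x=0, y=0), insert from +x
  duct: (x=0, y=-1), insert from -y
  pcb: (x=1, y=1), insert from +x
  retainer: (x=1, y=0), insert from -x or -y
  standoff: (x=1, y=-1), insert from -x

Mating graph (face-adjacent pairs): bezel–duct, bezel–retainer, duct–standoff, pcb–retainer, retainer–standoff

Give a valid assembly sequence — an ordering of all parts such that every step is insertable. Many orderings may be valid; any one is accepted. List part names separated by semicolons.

1. bezel@(0, 0) [+x clear] — {bezel}
2. retainer@(1, 0) [-y clear] — {bezel, retainer}
3. standoff@(1, -1) [-x clear] — {bezel, retainer, standoff}
4. duct@(0, -1) [-y clear] — {bezel, duct, retainer, standoff}
5. pcb@(1, 1) [+x clear] — {bezel, duct, pcb, retainer, standoff}

bezel; retainer; standoff; duct; pcb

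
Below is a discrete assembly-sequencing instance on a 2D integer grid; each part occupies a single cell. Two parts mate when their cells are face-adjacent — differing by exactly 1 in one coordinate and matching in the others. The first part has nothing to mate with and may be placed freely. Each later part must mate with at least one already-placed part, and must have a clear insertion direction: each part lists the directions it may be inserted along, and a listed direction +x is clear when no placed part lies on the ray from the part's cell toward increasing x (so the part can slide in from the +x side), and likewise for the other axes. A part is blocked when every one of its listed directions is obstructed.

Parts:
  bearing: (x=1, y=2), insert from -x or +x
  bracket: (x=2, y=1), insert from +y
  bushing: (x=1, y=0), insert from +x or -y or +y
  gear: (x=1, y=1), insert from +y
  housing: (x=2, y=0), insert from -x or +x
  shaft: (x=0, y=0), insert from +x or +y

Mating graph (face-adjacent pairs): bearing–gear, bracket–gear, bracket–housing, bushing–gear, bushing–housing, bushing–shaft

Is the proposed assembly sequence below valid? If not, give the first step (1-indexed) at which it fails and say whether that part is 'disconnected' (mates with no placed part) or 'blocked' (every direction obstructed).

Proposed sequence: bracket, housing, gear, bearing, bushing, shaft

Valid

1. bracket@(2, 1) [+y clear] — {bracket}
2. housing@(2, 0) [-x clear] — {bracket, housing}
3. gear@(1, 1) [+y clear] — {bracket, gear, housing}
4. bearing@(1, 2) [-x clear] — {bearing, bracket, gear, housing}
5. bushing@(1, 0) [-y clear] — {bearing, bracket, bushing, gear, housing}
6. shaft@(0, 0) [+y clear] — {bearing, bracket, bushing, gear, housing, shaft}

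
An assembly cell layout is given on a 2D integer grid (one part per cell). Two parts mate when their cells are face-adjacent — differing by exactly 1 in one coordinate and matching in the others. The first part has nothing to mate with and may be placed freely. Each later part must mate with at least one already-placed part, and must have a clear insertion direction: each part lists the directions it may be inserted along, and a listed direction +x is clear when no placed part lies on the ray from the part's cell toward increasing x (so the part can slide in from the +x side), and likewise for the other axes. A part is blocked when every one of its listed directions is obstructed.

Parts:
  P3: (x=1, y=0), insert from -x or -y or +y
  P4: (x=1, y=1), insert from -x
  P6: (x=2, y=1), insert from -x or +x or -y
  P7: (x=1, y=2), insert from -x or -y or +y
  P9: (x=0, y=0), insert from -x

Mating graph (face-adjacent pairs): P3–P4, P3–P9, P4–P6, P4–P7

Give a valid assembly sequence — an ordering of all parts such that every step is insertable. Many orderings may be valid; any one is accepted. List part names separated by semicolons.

P3; P4; P6; P7; P9

1. P3@(1, 0) [-x clear] — {P3}
2. P4@(1, 1) [-x clear] — {P3, P4}
3. P6@(2, 1) [+x clear] — {P3, P4, P6}
4. P7@(1, 2) [-x clear] — {P3, P4, P6, P7}
5. P9@(0, 0) [-x clear] — {P3, P4, P6, P7, P9}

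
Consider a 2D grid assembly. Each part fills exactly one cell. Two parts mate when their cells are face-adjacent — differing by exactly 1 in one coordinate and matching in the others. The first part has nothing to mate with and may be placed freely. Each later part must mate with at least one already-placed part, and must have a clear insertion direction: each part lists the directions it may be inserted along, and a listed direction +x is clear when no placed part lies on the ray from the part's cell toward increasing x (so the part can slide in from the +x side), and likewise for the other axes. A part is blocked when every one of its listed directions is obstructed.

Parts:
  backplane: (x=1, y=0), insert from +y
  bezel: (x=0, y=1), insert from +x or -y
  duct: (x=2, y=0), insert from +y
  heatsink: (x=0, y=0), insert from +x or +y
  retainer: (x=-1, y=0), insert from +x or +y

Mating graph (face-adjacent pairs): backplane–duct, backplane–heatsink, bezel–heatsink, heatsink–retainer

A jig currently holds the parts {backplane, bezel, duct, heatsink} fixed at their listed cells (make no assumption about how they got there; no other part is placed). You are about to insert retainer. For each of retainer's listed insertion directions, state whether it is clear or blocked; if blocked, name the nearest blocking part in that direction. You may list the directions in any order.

+x: nearest on ray is heatsink@(0, 0) ⇒ blocked
+y: ray from retainer(-1, 0) has no placed part ⇒ clear

+x: blocked by heatsink; +y: clear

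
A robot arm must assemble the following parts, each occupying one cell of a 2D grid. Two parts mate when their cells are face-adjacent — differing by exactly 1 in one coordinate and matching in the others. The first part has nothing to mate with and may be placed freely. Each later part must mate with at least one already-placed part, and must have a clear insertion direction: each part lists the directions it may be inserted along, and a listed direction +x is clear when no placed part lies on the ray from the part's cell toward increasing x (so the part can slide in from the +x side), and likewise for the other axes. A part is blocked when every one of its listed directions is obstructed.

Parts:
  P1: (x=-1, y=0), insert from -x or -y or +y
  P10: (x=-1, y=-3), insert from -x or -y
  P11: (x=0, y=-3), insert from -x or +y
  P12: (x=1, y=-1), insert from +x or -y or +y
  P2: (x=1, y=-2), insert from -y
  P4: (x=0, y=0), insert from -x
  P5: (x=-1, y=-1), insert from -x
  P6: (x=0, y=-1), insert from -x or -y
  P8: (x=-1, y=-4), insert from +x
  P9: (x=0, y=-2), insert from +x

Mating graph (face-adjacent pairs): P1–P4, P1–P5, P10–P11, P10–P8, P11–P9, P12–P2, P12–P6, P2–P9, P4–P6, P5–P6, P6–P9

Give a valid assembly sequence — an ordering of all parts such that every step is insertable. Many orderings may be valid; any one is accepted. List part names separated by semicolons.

P9; P2; P12; P6; P5; P11; P10; P8; P4; P1

1. P9@(0, -2) [+x clear] — {P9}
2. P2@(1, -2) [-y clear] — {P2, P9}
3. P12@(1, -1) [+x clear] — {P12, P2, P9}
4. P6@(0, -1) [-x clear] — {P12, P2, P6, P9}
5. P5@(-1, -1) [-x clear] — {P12, P2, P5, P6, P9}
6. P11@(0, -3) [-x clear] — {P11, P12, P2, P5, P6, P9}
7. P10@(-1, -3) [-x clear] — {P10, P11, P12, P2, P5, P6, P9}
8. P8@(-1, -4) [+x clear] — {P10, P11, P12, P2, P5, P6, P8, P9}
9. P4@(0, 0) [-x clear] — {P10, P11, P12, P2, P4, P5, P6, P8, P9}
10. P1@(-1, 0) [-x clear] — {P1, P10, P11, P12, P2, P4, P5, P6, P8, P9}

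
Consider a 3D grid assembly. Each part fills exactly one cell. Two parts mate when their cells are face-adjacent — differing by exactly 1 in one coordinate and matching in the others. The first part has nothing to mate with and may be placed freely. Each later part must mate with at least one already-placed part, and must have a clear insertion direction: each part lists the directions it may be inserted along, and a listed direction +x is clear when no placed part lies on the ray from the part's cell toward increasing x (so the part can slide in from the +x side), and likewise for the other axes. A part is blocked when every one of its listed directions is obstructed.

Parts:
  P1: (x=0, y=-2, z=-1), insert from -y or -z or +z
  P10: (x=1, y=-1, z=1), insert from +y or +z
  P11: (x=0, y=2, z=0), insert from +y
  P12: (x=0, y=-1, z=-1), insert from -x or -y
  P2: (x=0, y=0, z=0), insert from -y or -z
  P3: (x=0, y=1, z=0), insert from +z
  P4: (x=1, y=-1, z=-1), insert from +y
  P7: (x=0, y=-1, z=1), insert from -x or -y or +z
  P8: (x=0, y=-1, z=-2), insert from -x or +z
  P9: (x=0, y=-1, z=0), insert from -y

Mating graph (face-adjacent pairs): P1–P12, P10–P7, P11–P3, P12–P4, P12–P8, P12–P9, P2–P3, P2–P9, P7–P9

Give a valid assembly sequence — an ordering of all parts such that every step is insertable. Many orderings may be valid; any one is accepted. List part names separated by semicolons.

1. P1@(0, -2, -1) [-y clear] — {P1}
2. P12@(0, -1, -1) [-x clear] — {P1, P12}
3. P9@(0, -1, 0) [-y clear] — {P1, P12, P9}
4. P7@(0, -1, 1) [-x clear] — {P1, P12, P7, P9}
5. P4@(1, -1, -1) [+y clear] — {P1, P12, P4, P7, P9}
6. P2@(0, 0, 0) [-z clear] — {P1, P12, P2, P4, P7, P9}
7. P3@(0, 1, 0) [+z clear] — {P1, P12, P2, P3, P4, P7, P9}
8. P11@(0, 2, 0) [+y clear] — {P1, P11, P12, P2, P3, P4, P7, P9}
9. P8@(0, -1, -2) [-x clear] — {P1, P11, P12, P2, P3, P4, P7, P8, P9}
10. P10@(1, -1, 1) [+y clear] — {P1, P10, P11, P12, P2, P3, P4, P7, P8, P9}

P1; P12; P9; P7; P4; P2; P3; P11; P8; P10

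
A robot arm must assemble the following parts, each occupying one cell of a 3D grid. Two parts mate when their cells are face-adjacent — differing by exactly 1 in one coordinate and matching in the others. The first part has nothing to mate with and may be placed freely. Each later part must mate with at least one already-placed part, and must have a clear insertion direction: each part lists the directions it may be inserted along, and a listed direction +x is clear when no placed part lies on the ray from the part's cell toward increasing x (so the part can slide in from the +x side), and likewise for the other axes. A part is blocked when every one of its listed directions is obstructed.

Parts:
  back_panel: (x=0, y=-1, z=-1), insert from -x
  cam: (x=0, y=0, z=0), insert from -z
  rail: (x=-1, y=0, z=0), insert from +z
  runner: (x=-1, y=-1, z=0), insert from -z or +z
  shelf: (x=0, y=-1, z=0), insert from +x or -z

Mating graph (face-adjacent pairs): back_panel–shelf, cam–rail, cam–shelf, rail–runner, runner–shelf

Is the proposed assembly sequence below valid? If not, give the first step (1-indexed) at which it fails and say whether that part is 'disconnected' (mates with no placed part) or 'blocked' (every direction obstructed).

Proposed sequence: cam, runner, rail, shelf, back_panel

Invalid at step 2 (disconnected)

1. cam@(0, 0, 0) [-z clear] — {cam}
2. runner@(-1, -1, 0) — no placed neighbour ⇒ disconnected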